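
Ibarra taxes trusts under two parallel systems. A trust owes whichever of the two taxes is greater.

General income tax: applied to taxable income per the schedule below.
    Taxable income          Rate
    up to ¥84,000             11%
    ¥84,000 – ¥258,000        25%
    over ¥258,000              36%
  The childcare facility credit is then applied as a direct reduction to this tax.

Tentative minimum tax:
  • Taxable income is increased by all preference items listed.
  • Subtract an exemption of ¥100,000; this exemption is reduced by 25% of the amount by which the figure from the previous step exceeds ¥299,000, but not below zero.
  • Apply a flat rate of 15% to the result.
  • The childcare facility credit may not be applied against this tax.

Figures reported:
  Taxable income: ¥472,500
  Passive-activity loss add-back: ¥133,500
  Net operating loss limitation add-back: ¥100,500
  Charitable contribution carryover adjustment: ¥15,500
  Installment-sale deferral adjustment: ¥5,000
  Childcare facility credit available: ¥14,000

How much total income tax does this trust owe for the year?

¥115,960

General income tax:
  ¥84,000 × 11% = ¥9,240
  ¥174,000 × 25% = ¥43,500
  ¥214,500 × 36% = ¥77,220
  → ¥129,960
  Less childcare facility credit ¥14,000 → ¥115,960

Tentative minimum tax:
  Adjusted income: ¥472,500 + ¥133,500 + ¥100,500 + ¥15,500 + ¥5,000 = ¥727,000
  Exemption: 25% × (¥727,000 − ¥299,000) = ¥107,000 ≥ ¥100,000, so the exemption is fully phased out
  Base: ¥727,000 − ¥0 = ¥727,000
  ¥727,000 × 15% = ¥109,050

¥115,960 > ¥109,050, so the general income tax governs.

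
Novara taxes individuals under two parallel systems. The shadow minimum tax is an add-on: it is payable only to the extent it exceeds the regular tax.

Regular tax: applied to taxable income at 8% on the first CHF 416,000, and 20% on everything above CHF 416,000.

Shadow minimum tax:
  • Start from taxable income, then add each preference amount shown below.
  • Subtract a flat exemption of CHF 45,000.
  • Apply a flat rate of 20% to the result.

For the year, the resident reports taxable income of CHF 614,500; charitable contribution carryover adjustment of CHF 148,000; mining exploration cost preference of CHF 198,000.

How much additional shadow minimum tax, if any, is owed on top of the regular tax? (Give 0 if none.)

CHF 110,120

Regular tax:
  CHF 416,000 × 8% = CHF 33,280
  CHF 198,500 × 20% = CHF 39,700
  → CHF 72,980

Shadow minimum tax:
  Adjusted income: CHF 614,500 + CHF 148,000 + CHF 198,000 = CHF 960,500
  Less exemption CHF 45,000 → base CHF 915,500
  CHF 915,500 × 20% = CHF 183,100

Excess of shadow minimum tax over regular tax: CHF 183,100 − CHF 72,980 = CHF 110,120.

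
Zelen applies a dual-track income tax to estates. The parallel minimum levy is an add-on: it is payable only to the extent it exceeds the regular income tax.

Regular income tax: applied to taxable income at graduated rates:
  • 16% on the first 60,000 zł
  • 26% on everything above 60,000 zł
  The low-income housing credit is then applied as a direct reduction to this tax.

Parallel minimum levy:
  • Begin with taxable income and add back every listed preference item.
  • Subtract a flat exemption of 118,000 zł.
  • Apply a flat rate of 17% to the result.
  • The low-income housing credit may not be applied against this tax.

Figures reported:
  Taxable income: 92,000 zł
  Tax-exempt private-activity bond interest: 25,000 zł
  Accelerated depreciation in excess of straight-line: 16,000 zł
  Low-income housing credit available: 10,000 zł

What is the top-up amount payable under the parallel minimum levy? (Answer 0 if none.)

0 zł

Regular income tax:
  60,000 zł × 16% = 9,600 zł
  32,000 zł × 26% = 8,320 zł
  → 17,920 zł
  Less low-income housing credit 10,000 zł → 7,920 zł

Parallel minimum levy:
  Adjusted income: 92,000 zł + 25,000 zł + 16,000 zł = 133,000 zł
  Less exemption 118,000 zł → base 15,000 zł
  15,000 zł × 17% = 2,550 zł

2,550 zł ≤ 7,920 zł, so no add-on is due.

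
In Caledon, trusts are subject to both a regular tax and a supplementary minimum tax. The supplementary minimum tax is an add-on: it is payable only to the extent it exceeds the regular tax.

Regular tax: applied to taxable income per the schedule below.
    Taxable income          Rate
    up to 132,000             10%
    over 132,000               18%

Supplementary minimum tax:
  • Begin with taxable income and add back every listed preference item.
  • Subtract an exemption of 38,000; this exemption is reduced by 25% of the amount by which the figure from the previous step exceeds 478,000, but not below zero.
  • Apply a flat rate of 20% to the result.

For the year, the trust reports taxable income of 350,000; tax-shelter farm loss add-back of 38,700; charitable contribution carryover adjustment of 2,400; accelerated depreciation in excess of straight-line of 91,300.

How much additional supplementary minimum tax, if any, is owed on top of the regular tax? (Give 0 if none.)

36,660

Regular tax:
  132,000 × 10% = 13,200
  218,000 × 18% = 39,240
  → 52,440

Supplementary minimum tax:
  Adjusted income: 350,000 + 38,700 + 2,400 + 91,300 = 482,400
  Exemption: 38,000 − 25% × (482,400 − 478,000) = 38,000 − 1,100 = 36,900
  Base: 482,400 − 36,900 = 445,500
  445,500 × 20% = 89,100

Excess of supplementary minimum tax over regular tax: 89,100 − 52,440 = 36,660.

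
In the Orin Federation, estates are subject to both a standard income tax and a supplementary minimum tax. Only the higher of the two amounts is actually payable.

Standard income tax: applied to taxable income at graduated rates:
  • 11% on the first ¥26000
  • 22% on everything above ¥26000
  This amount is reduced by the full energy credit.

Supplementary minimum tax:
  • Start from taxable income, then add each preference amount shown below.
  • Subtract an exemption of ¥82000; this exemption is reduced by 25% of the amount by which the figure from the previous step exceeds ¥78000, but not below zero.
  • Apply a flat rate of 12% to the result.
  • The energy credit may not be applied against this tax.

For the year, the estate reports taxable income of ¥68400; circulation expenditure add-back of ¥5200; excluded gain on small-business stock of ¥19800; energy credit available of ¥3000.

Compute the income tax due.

¥9188

Supplementary minimum tax:
  Adjusted income: ¥68400 + ¥5200 + ¥19800 = ¥93400
  Exemption: ¥82000 − 25% × (¥93400 − ¥78000) = ¥82000 − ¥3850 = ¥78150
  Base: ¥93400 − ¥78150 = ¥15250
  ¥15250 × 12% = ¥1830

Standard income tax:
  ¥26000 × 11% = ¥2860
  ¥42400 × 22% = ¥9328
  → ¥12188
  Less energy credit ¥3000 → ¥9188

¥9188 > ¥1830, so the standard income tax governs.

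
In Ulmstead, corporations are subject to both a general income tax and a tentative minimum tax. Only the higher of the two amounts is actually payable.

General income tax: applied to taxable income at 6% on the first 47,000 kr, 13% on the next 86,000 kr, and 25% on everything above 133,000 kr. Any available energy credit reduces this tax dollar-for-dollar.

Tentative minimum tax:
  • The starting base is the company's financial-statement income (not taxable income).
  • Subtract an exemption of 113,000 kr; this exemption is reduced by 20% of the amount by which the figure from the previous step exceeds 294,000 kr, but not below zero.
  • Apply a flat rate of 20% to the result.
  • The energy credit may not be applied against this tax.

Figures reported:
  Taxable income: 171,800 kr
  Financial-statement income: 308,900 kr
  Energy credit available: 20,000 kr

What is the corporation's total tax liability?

Tentative minimum tax:
  Base (financial-statement income): 308,900 kr
  Exemption: 113,000 kr − 20% × (308,900 kr − 294,000 kr) = 113,000 kr − 2,980 kr = 110,020 kr
  Base: 308,900 kr − 110,020 kr = 198,880 kr
  198,880 kr × 20% = 39,776 kr

General income tax:
  47,000 kr × 6% = 2,820 kr
  86,000 kr × 13% = 11,180 kr
  38,800 kr × 25% = 9,700 kr
  → 23,700 kr
  Less energy credit 20,000 kr → 3,700 kr

39,776 kr > 3,700 kr, so the tentative minimum tax is the binding amount.

39,776 kr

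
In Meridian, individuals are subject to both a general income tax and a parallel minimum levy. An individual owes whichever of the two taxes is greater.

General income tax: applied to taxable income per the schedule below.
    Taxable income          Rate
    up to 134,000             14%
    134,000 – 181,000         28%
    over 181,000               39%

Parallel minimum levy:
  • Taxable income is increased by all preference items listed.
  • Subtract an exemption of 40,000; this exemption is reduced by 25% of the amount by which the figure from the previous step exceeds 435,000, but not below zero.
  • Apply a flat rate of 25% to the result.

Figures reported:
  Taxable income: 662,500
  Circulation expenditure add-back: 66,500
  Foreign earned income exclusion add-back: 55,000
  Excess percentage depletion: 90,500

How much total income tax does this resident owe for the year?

219,705

General income tax:
  134,000 × 14% = 18,760
  47,000 × 28% = 13,160
  481,500 × 39% = 187,785
  → 219,705

Parallel minimum levy:
  Adjusted income: 662,500 + 66,500 + 55,000 + 90,500 = 874,500
  Exemption: 25% × (874,500 − 435,000) = 109,875 ≥ 40,000, so the exemption is fully phased out
  Base: 874,500 − 0 = 874,500
  874,500 × 25% = 218,625

219,705 > 218,625, so the general income tax governs.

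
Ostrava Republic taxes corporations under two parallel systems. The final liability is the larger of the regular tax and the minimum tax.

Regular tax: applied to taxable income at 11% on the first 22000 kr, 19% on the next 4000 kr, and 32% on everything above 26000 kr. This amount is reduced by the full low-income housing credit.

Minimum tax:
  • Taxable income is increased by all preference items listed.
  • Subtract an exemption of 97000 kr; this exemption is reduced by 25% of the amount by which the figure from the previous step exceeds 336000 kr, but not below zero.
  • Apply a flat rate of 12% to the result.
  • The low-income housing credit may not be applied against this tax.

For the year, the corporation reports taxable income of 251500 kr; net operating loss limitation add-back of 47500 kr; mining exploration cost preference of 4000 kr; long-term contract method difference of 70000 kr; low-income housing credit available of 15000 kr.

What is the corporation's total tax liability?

60340 kr

Regular tax:
  22000 kr × 11% = 2420 kr
  4000 kr × 19% = 760 kr
  225500 kr × 32% = 72160 kr
  → 75340 kr
  Less low-income housing credit 15000 kr → 60340 kr

Minimum tax:
  Adjusted income: 251500 kr + 47500 kr + 4000 kr + 70000 kr = 373000 kr
  Exemption: 97000 kr − 25% × (373000 kr − 336000 kr) = 97000 kr − 9250 kr = 87750 kr
  Base: 373000 kr − 87750 kr = 285250 kr
  285250 kr × 12% = 34230 kr

60340 kr > 34230 kr, so the regular tax governs.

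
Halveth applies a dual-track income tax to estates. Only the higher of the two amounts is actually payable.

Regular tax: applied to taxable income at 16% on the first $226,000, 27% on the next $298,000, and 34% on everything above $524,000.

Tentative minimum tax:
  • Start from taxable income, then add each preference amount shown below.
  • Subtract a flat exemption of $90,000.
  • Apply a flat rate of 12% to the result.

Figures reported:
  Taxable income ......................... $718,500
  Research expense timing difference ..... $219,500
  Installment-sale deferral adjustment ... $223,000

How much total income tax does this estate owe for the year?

Regular tax:
  $226,000 × 16% = $36,160
  $298,000 × 27% = $80,460
  $194,500 × 34% = $66,130
  → $182,750

Tentative minimum tax:
  Adjusted income: $718,500 + $219,500 + $223,000 = $1,161,000
  Less exemption $90,000 → base $1,071,000
  $1,071,000 × 12% = $128,520

$182,750 > $128,520, so the regular tax governs.

$182,750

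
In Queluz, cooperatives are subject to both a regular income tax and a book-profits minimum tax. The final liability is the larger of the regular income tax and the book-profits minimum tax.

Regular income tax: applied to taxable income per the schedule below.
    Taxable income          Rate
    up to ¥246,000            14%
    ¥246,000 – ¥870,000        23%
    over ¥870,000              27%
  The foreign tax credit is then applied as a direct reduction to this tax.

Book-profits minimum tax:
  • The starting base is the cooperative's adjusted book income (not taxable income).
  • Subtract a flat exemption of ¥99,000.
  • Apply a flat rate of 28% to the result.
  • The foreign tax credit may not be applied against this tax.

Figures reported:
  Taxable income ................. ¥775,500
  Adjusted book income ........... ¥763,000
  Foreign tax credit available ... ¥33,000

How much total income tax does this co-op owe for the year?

¥185,920

Book-profits minimum tax:
  Base (adjusted book income): ¥763,000
  Less exemption ¥99,000 → base ¥664,000
  ¥664,000 × 28% = ¥185,920

Regular income tax:
  ¥246,000 × 14% = ¥34,440
  ¥529,500 × 23% = ¥121,785
  → ¥156,225
  Less foreign tax credit ¥33,000 → ¥123,225

¥185,920 > ¥123,225, so the book-profits minimum tax is the binding amount.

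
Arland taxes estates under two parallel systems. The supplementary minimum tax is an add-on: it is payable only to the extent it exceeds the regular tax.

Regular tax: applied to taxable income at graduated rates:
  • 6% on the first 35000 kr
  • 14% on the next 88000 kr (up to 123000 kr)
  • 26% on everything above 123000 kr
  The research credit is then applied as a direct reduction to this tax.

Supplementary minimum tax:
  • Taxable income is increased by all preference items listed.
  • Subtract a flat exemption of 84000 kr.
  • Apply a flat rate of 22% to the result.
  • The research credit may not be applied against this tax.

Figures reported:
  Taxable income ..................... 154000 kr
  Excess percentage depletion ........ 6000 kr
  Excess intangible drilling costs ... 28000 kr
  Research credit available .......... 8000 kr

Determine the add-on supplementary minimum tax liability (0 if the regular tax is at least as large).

8400 kr

Supplementary minimum tax:
  Adjusted income: 154000 kr + 6000 kr + 28000 kr = 188000 kr
  Less exemption 84000 kr → base 104000 kr
  104000 kr × 22% = 22880 kr

Regular tax:
  35000 kr × 6% = 2100 kr
  88000 kr × 14% = 12320 kr
  31000 kr × 26% = 8060 kr
  → 22480 kr
  Less research credit 8000 kr → 14480 kr

Excess of supplementary minimum tax over regular tax: 22880 kr − 14480 kr = 8400 kr.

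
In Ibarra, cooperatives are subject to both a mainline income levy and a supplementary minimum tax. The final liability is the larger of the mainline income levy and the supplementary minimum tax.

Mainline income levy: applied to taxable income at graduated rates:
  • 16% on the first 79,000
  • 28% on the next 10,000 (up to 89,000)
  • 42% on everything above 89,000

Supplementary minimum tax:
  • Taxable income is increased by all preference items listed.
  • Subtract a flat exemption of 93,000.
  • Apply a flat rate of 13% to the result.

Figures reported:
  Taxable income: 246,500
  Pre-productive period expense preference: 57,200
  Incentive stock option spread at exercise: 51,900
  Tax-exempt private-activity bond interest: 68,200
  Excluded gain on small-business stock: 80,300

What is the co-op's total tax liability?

81,590

Mainline income levy:
  79,000 × 16% = 12,640
  10,000 × 28% = 2,800
  157,500 × 42% = 66,150
  → 81,590

Supplementary minimum tax:
  Adjusted income: 246,500 + 57,200 + 51,900 + 68,200 + 80,300 = 504,100
  Less exemption 93,000 → base 411,100
  411,100 × 13% = 53,443

81,590 > 53,443, so the mainline income levy governs.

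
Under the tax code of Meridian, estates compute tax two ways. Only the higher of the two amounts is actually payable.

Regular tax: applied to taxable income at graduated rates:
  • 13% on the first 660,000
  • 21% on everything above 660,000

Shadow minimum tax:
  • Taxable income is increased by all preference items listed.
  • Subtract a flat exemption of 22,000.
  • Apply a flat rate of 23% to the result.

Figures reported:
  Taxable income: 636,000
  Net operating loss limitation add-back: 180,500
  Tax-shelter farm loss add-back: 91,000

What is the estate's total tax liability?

Regular tax:
  636,000 × 13% = 82,680

Shadow minimum tax:
  Adjusted income: 636,000 + 180,500 + 91,000 = 907,500
  Less exemption 22,000 → base 885,500
  885,500 × 23% = 203,665

203,665 > 82,680, so the shadow minimum tax is the binding amount.

203,665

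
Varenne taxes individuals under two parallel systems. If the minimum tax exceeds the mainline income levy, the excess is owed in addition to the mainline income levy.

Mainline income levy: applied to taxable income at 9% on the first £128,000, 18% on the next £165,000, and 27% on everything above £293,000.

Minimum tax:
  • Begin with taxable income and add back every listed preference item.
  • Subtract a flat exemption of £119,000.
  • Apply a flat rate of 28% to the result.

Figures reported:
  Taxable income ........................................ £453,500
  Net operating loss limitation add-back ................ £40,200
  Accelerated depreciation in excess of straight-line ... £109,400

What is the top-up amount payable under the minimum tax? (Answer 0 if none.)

£50,993

Minimum tax:
  Adjusted income: £453,500 + £40,200 + £109,400 = £603,100
  Less exemption £119,000 → base £484,100
  £484,100 × 28% = £135,548

Mainline income levy:
  £128,000 × 9% = £11,520
  £165,000 × 18% = £29,700
  £160,500 × 27% = £43,335
  → £84,555

Excess of minimum tax over mainline income levy: £135,548 − £84,555 = £50,993.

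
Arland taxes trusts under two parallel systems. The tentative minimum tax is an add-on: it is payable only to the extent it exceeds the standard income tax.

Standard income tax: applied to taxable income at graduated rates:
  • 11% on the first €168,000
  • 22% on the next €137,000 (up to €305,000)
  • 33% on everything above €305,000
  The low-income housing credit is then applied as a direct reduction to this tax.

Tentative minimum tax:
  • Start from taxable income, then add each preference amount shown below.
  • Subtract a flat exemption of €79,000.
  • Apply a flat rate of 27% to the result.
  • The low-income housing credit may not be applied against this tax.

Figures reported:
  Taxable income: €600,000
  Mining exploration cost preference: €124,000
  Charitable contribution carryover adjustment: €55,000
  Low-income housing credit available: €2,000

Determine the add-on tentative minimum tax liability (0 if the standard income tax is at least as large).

Standard income tax:
  €168,000 × 11% = €18,480
  €137,000 × 22% = €30,140
  €295,000 × 33% = €97,350
  → €145,970
  Less low-income housing credit €2,000 → €143,970

Tentative minimum tax:
  Adjusted income: €600,000 + €124,000 + €55,000 = €779,000
  Less exemption €79,000 → base €700,000
  €700,000 × 27% = €189,000

Excess of tentative minimum tax over standard income tax: €189,000 − €143,970 = €45,030.

€45,030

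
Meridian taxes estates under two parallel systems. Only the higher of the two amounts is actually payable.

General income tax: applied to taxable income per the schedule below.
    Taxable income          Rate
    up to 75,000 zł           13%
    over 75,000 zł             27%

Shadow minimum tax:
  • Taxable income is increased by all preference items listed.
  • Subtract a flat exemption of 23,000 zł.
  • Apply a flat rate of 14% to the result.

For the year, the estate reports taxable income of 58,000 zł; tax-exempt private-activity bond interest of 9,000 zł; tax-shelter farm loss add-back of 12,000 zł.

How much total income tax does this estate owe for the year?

Shadow minimum tax:
  Adjusted income: 58,000 zł + 9,000 zł + 12,000 zł = 79,000 zł
  Less exemption 23,000 zł → base 56,000 zł
  56,000 zł × 14% = 7,840 zł

General income tax:
  58,000 zł × 13% = 7,540 zł

7,840 zł > 7,540 zł, so the shadow minimum tax is the binding amount.

7,840 zł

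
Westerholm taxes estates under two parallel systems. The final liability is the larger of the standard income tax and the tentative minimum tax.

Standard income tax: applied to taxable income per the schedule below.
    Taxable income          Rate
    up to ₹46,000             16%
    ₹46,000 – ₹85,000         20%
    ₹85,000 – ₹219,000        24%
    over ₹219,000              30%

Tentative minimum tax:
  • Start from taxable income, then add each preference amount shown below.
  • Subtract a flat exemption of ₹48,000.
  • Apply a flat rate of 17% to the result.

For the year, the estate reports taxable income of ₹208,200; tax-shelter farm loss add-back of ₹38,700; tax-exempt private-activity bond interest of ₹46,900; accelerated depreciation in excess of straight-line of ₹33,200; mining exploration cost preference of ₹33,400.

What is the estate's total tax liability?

Standard income tax:
  ₹46,000 × 16% = ₹7,360
  ₹39,000 × 20% = ₹7,800
  ₹123,200 × 24% = ₹29,568
  → ₹44,728

Tentative minimum tax:
  Adjusted income: ₹208,200 + ₹38,700 + ₹46,900 + ₹33,200 + ₹33,400 = ₹360,400
  Less exemption ₹48,000 → base ₹312,400
  ₹312,400 × 17% = ₹53,108

₹53,108 > ₹44,728, so the tentative minimum tax is the binding amount.

₹53,108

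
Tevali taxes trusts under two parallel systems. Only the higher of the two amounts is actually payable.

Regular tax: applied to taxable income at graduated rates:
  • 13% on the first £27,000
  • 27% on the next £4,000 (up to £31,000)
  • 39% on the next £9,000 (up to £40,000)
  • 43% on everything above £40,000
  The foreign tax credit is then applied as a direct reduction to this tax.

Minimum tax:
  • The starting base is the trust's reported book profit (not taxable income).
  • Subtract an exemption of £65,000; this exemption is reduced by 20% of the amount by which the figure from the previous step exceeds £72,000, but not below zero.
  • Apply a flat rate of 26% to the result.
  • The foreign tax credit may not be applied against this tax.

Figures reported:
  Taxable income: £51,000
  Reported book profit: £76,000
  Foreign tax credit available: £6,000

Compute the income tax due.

Regular tax:
  £27,000 × 13% = £3,510
  £4,000 × 27% = £1,080
  £9,000 × 39% = £3,510
  £11,000 × 43% = £4,730
  → £12,830
  Less foreign tax credit £6,000 → £6,830

Minimum tax:
  Base (reported book profit): £76,000
  Exemption: £65,000 − 20% × (£76,000 − £72,000) = £65,000 − £800 = £64,200
  Base: £76,000 − £64,200 = £11,800
  £11,800 × 26% = £3,068

£6,830 > £3,068, so the regular tax governs.

£6,830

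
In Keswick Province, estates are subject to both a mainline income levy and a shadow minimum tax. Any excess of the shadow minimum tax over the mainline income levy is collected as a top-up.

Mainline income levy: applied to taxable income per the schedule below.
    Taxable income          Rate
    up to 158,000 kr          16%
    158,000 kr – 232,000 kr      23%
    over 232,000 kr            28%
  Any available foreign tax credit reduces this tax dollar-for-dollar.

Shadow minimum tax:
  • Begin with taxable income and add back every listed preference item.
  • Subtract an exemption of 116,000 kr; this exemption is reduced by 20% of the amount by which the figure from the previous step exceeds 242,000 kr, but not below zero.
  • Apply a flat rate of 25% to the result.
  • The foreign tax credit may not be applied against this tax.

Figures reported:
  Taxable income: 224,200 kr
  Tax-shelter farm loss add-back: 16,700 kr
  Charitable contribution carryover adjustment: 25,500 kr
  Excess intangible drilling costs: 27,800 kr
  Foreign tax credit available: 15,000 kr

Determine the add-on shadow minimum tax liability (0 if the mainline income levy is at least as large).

Shadow minimum tax:
  Adjusted income: 224,200 kr + 16,700 kr + 25,500 kr + 27,800 kr = 294,200 kr
  Exemption: 116,000 kr − 20% × (294,200 kr − 242,000 kr) = 116,000 kr − 10,440 kr = 105,560 kr
  Base: 294,200 kr − 105,560 kr = 188,640 kr
  188,640 kr × 25% = 47,160 kr

Mainline income levy:
  158,000 kr × 16% = 25,280 kr
  66,200 kr × 23% = 15,226 kr
  → 40,506 kr
  Less foreign tax credit 15,000 kr → 25,506 kr

Excess of shadow minimum tax over mainline income levy: 47,160 kr − 25,506 kr = 21,654 kr.

21,654 kr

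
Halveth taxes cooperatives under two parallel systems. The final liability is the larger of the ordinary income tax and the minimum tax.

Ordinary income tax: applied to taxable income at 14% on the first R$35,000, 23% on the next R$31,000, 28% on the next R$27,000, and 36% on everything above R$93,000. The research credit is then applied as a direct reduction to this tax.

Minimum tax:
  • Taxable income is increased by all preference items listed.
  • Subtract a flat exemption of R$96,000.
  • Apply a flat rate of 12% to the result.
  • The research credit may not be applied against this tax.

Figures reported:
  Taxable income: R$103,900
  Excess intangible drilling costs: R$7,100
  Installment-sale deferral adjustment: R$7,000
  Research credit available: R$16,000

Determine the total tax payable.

R$7,514

Minimum tax:
  Adjusted income: R$103,900 + R$7,100 + R$7,000 = R$118,000
  Less exemption R$96,000 → base R$22,000
  R$22,000 × 12% = R$2,640

Ordinary income tax:
  R$35,000 × 14% = R$4,900
  R$31,000 × 23% = R$7,130
  R$27,000 × 28% = R$7,560
  R$10,900 × 36% = R$3,924
  → R$23,514
  Less research credit R$16,000 → R$7,514

R$7,514 > R$2,640, so the ordinary income tax governs.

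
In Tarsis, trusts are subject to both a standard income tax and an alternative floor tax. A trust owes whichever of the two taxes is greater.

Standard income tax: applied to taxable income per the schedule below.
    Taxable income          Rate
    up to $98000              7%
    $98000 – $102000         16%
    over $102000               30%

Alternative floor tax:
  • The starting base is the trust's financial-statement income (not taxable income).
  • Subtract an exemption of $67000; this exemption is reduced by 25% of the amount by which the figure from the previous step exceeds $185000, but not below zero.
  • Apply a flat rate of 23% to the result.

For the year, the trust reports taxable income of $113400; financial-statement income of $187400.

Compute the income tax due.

$27830

Standard income tax:
  $98000 × 7% = $6860
  $4000 × 16% = $640
  $11400 × 30% = $3420
  → $10920

Alternative floor tax:
  Base (financial-statement income): $187400
  Exemption: $67000 − 25% × ($187400 − $185000) = $67000 − $600 = $66400
  Base: $187400 − $66400 = $121000
  $121000 × 23% = $27830

$27830 > $10920, so the alternative floor tax is the binding amount.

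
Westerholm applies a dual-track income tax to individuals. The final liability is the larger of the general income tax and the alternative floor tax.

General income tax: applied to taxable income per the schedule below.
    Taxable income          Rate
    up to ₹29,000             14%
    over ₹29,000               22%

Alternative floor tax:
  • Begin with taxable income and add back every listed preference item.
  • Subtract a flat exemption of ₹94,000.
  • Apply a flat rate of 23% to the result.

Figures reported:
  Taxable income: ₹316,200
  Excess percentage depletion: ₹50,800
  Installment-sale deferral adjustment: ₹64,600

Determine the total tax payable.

Alternative floor tax:
  Adjusted income: ₹316,200 + ₹50,800 + ₹64,600 = ₹431,600
  Less exemption ₹94,000 → base ₹337,600
  ₹337,600 × 23% = ₹77,648

General income tax:
  ₹29,000 × 14% = ₹4,060
  ₹287,200 × 22% = ₹63,184
  → ₹67,244

₹77,648 > ₹67,244, so the alternative floor tax is the binding amount.

₹77,648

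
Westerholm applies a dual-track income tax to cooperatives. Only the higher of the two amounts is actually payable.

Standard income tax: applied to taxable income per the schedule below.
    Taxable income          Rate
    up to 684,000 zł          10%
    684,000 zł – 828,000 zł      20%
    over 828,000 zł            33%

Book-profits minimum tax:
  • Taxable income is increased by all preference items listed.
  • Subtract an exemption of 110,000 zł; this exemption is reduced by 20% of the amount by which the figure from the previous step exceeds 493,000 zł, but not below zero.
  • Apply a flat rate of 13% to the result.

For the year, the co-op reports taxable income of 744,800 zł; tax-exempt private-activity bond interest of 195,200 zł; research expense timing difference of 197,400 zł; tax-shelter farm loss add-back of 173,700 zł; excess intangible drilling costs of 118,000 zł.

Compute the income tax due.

Standard income tax:
  684,000 zł × 10% = 68,400 zł
  60,800 zł × 20% = 12,160 zł
  → 80,560 zł

Book-profits minimum tax:
  Adjusted income: 744,800 zł + 195,200 zł + 197,400 zł + 173,700 zł + 118,000 zł = 1,429,100 zł
  Exemption: 20% × (1,429,100 zł − 493,000 zł) = 187,220 zł ≥ 110,000 zł, so the exemption is fully phased out
  Base: 1,429,100 zł − 0 zł = 1,429,100 zł
  1,429,100 zł × 13% = 185,783 zł

185,783 zł > 80,560 zł, so the book-profits minimum tax is the binding amount.

185,783 zł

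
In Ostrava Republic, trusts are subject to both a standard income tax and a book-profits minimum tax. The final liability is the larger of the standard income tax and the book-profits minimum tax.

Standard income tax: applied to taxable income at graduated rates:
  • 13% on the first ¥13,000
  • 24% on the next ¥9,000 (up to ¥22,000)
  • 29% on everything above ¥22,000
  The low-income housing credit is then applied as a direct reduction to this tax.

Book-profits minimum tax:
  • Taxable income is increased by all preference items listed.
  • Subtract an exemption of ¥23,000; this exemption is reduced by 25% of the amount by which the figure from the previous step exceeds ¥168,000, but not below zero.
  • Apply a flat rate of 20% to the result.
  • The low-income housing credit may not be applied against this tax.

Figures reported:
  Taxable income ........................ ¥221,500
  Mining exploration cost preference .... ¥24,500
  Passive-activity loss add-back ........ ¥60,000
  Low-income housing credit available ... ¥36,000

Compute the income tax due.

¥61,200

Standard income tax:
  ¥13,000 × 13% = ¥1,690
  ¥9,000 × 24% = ¥2,160
  ¥199,500 × 29% = ¥57,855
  → ¥61,705
  Less low-income housing credit ¥36,000 → ¥25,705

Book-profits minimum tax:
  Adjusted income: ¥221,500 + ¥24,500 + ¥60,000 = ¥306,000
  Exemption: 25% × (¥306,000 − ¥168,000) = ¥34,500 ≥ ¥23,000, so the exemption is fully phased out
  Base: ¥306,000 − ¥0 = ¥306,000
  ¥306,000 × 20% = ¥61,200

¥61,200 > ¥25,705, so the book-profits minimum tax is the binding amount.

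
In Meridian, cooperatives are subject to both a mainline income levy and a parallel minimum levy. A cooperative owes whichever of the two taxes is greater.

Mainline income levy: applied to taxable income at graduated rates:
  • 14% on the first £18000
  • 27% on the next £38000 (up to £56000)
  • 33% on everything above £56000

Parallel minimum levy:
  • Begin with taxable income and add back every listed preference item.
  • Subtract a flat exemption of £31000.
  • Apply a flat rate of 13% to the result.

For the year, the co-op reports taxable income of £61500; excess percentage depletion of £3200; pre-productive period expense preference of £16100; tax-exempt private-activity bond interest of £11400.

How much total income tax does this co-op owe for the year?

£14595

Mainline income levy:
  £18000 × 14% = £2520
  £38000 × 27% = £10260
  £5500 × 33% = £1815
  → £14595

Parallel minimum levy:
  Adjusted income: £61500 + £3200 + £16100 + £11400 = £92200
  Less exemption £31000 → base £61200
  £61200 × 13% = £7956

£14595 > £7956, so the mainline income levy governs.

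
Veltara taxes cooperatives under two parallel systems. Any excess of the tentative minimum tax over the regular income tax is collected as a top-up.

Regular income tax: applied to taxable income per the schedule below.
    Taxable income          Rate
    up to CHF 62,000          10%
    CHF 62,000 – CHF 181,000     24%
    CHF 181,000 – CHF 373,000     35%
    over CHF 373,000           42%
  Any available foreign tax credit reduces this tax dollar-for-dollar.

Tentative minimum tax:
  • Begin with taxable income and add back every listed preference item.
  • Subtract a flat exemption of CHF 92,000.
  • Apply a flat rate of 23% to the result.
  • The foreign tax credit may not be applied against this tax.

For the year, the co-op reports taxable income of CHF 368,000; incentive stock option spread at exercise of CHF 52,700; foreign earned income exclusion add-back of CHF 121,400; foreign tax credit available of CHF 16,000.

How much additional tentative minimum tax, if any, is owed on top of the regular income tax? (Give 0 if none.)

Regular income tax:
  CHF 62,000 × 10% = CHF 6,200
  CHF 119,000 × 24% = CHF 28,560
  CHF 187,000 × 35% = CHF 65,450
  → CHF 100,210
  Less foreign tax credit CHF 16,000 → CHF 84,210

Tentative minimum tax:
  Adjusted income: CHF 368,000 + CHF 52,700 + CHF 121,400 = CHF 542,100
  Less exemption CHF 92,000 → base CHF 450,100
  CHF 450,100 × 23% = CHF 103,523

Excess of tentative minimum tax over regular income tax: CHF 103,523 − CHF 84,210 = CHF 19,313.

CHF 19,313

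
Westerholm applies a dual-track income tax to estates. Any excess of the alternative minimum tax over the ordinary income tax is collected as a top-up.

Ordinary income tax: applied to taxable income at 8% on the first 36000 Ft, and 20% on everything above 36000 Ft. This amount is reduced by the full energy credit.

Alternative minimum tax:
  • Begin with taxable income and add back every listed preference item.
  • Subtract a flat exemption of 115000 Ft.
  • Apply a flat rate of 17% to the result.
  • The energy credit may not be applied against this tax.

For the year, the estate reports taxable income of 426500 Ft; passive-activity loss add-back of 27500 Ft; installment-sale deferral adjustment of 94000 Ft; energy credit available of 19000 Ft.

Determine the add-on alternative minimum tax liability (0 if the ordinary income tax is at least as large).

Ordinary income tax:
  36000 Ft × 8% = 2880 Ft
  390500 Ft × 20% = 78100 Ft
  → 80980 Ft
  Less energy credit 19000 Ft → 61980 Ft

Alternative minimum tax:
  Adjusted income: 426500 Ft + 27500 Ft + 94000 Ft = 548000 Ft
  Less exemption 115000 Ft → base 433000 Ft
  433000 Ft × 17% = 73610 Ft

Excess of alternative minimum tax over ordinary income tax: 73610 Ft − 61980 Ft = 11630 Ft.

11630 Ft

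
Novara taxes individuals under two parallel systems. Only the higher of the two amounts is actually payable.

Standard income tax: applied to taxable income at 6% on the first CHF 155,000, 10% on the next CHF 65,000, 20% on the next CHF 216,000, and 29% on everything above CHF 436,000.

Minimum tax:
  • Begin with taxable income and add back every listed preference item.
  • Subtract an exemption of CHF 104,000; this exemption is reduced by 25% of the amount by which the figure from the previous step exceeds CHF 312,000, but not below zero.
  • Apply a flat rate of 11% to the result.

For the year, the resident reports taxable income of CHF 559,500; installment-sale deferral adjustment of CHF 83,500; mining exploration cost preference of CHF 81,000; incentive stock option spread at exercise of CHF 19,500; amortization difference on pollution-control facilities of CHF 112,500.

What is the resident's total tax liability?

Standard income tax:
  CHF 155,000 × 6% = CHF 9,300
  CHF 65,000 × 10% = CHF 6,500
  CHF 216,000 × 20% = CHF 43,200
  CHF 123,500 × 29% = CHF 35,815
  → CHF 94,815

Minimum tax:
  Adjusted income: CHF 559,500 + CHF 83,500 + CHF 81,000 + CHF 19,500 + CHF 112,500 = CHF 856,000
  Exemption: 25% × (CHF 856,000 − CHF 312,000) = CHF 136,000 ≥ CHF 104,000, so the exemption is fully phased out
  Base: CHF 856,000 − CHF 0 = CHF 856,000
  CHF 856,000 × 11% = CHF 94,160

CHF 94,815 > CHF 94,160, so the standard income tax governs.

CHF 94,815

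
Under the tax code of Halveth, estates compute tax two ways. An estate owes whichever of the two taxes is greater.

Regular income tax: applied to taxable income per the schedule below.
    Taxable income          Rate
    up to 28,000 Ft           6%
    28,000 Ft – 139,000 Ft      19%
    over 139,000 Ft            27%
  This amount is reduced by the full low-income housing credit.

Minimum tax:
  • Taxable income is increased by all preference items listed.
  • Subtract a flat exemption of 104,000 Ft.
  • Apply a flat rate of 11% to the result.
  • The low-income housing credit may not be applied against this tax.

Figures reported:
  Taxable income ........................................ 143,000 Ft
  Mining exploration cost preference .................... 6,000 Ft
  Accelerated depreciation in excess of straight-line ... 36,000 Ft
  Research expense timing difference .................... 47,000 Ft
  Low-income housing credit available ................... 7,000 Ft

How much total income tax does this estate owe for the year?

Regular income tax:
  28,000 Ft × 6% = 1,680 Ft
  111,000 Ft × 19% = 21,090 Ft
  4,000 Ft × 27% = 1,080 Ft
  → 23,850 Ft
  Less low-income housing credit 7,000 Ft → 16,850 Ft

Minimum tax:
  Adjusted income: 143,000 Ft + 6,000 Ft + 36,000 Ft + 47,000 Ft = 232,000 Ft
  Less exemption 104,000 Ft → base 128,000 Ft
  128,000 Ft × 11% = 14,080 Ft

16,850 Ft > 14,080 Ft, so the regular income tax governs.

16,850 Ft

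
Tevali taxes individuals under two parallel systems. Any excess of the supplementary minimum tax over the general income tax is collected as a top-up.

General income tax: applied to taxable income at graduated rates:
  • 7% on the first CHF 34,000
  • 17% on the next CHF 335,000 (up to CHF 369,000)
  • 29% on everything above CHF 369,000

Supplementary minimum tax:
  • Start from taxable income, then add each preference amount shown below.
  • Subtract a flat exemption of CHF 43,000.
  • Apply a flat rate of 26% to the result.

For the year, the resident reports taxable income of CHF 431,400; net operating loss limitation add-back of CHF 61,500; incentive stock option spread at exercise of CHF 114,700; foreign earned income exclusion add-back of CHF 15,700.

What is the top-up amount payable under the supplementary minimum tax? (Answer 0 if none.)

General income tax:
  CHF 34,000 × 7% = CHF 2,380
  CHF 335,000 × 17% = CHF 56,950
  CHF 62,400 × 29% = CHF 18,096
  → CHF 77,426

Supplementary minimum tax:
  Adjusted income: CHF 431,400 + CHF 61,500 + CHF 114,700 + CHF 15,700 = CHF 623,300
  Less exemption CHF 43,000 → base CHF 580,300
  CHF 580,300 × 26% = CHF 150,878

Excess of supplementary minimum tax over general income tax: CHF 150,878 − CHF 77,426 = CHF 73,452.

CHF 73,452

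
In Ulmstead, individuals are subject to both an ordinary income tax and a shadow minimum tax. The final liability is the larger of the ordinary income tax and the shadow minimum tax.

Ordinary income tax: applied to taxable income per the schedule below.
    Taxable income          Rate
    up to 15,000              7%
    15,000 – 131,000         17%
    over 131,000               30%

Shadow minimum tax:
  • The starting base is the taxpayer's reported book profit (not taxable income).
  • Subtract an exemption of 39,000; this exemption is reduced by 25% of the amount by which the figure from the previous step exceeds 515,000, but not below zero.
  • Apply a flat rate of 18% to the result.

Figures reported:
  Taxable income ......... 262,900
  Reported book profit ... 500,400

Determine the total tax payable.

83,052

Ordinary income tax:
  15,000 × 7% = 1,050
  116,000 × 17% = 19,720
  131,900 × 30% = 39,570
  → 60,340

Shadow minimum tax:
  Base (reported book profit): 500,400
  Exemption: 500,400 ≤ 515,000, so full 39,000 applies
  Base: 500,400 − 39,000 = 461,400
  461,400 × 18% = 83,052

83,052 > 60,340, so the shadow minimum tax is the binding amount.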